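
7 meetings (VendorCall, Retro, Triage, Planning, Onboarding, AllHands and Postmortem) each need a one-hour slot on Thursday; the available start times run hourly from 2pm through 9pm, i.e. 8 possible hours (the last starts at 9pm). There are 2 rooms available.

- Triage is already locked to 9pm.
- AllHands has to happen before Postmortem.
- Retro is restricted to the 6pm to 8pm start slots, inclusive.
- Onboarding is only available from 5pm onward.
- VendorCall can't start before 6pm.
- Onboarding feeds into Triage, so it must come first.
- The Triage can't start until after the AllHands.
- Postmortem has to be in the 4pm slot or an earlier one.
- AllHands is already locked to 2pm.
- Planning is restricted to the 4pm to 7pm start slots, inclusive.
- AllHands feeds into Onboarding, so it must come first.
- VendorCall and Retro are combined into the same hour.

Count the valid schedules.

60

Splitting on VendorCall: it can be 6pm (18), 7pm (18), 8pm (24). Listing each branch's schedules as (Retro, Triage, Planning, Onboarding, AllHands, Postmortem):
VendorCall=6pm: (6pm,9pm,4pm,5pm,2pm,3pm) (6pm,9pm,4pm,5pm,2pm,4pm) (6pm,9pm,4pm,7pm,2pm,3pm) (6pm,9pm,4pm,7pm,2pm,4pm) (6pm,9pm,4pm,8pm,2pm,3pm) (6pm,9pm,4pm,8pm,2pm,4pm) (6pm,9pm,5pm,5pm,2pm,3pm) (6pm,9pm,5pm,5pm,2pm,4pm) (6pm,9pm,5pm,7pm,2pm,3pm) (6pm,9pm,5pm,7pm,2pm,4pm) (6pm,9pm,5pm,8pm,2pm,3pm) (6pm,9pm,5pm,8pm,2pm,4pm) (6pm,9pm,7pm,5pm,2pm,3pm) (6pm,9pm,7pm,5pm,2pm,4pm) (6pm,9pm,7pm,7pm,2pm,3pm) (6pm,9pm,7pm,7pm,2pm,4pm) (6pm,9pm,7pm,8pm,2pm,3pm) (6pm,9pm,7pm,8pm,2pm,4pm) — 18.
VendorCall=7pm: (7pm,9pm,4pm,5pm,2pm,3pm) (7pm,9pm,4pm,5pm,2pm,4pm) (7pm,9pm,4pm,6pm,2pm,3pm) (7pm,9pm,4pm,6pm,2pm,4pm) (7pm,9pm,4pm,8pm,2pm,3pm) (7pm,9pm,4pm,8pm,2pm,4pm) (7pm,9pm,5pm,5pm,2pm,3pm) (7pm,9pm,5pm,5pm,2pm,4pm) (7pm,9pm,5pm,6pm,2pm,3pm) (7pm,9pm,5pm,6pm,2pm,4pm) (7pm,9pm,5pm,8pm,2pm,3pm) (7pm,9pm,5pm,8pm,2pm,4pm) (7pm,9pm,6pm,5pm,2pm,3pm) (7pm,9pm,6pm,5pm,2pm,4pm) (7pm,9pm,6pm,6pm,2pm,3pm) (7pm,9pm,6pm,6pm,2pm,4pm) (7pm,9pm,6pm,8pm,2pm,3pm) (7pm,9pm,6pm,8pm,2pm,4pm) — 18.
VendorCall=8pm: (8pm,9pm,4pm,5pm,2pm,3pm) (8pm,9pm,4pm,5pm,2pm,4pm) (8pm,9pm,4pm,6pm,2pm,3pm) (8pm,9pm,4pm,6pm,2pm,4pm) (8pm,9pm,4pm,7pm,2pm,3pm) (8pm,9pm,4pm,7pm,2pm,4pm) (8pm,9pm,5pm,5pm,2pm,3pm) (8pm,9pm,5pm,5pm,2pm,4pm) (8pm,9pm,5pm,6pm,2pm,3pm) (8pm,9pm,5pm,6pm,2pm,4pm) (8pm,9pm,5pm,7pm,2pm,3pm) (8pm,9pm,5pm,7pm,2pm,4pm) (8pm,9pm,6pm,5pm,2pm,3pm) (8pm,9pm,6pm,5pm,2pm,4pm) (8pm,9pm,6pm,6pm,2pm,3pm) (8pm,9pm,6pm,6pm,2pm,4pm) (8pm,9pm,6pm,7pm,2pm,3pm) (8pm,9pm,6pm,7pm,2pm,4pm) (8pm,9pm,7pm,5pm,2pm,3pm) (8pm,9pm,7pm,5pm,2pm,4pm) (8pm,9pm,7pm,6pm,2pm,3pm) (8pm,9pm,7pm,6pm,2pm,4pm) (8pm,9pm,7pm,7pm,2pm,3pm) (8pm,9pm,7pm,7pm,2pm,4pm) — 24.
Summing: 18 + 18 + 24 = 60.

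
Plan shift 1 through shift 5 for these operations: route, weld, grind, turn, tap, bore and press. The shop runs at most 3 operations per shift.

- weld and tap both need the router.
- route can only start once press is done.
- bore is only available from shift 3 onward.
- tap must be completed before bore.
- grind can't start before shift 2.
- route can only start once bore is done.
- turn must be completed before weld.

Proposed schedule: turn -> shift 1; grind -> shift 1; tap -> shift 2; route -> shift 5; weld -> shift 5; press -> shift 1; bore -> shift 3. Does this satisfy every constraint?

grind can't start before shift 2 — violated.
tap must be completed before bore — holds.
route can only start once bore is done — holds.
turn must be completed before weld — holds.
The shop runs at most 3 operations per shift — holds.
bore is only available from shift 3 onward — holds.
route can only start once press is done — holds.
weld and tap both need the router — holds.

Invalid. grind can't start before shift 2.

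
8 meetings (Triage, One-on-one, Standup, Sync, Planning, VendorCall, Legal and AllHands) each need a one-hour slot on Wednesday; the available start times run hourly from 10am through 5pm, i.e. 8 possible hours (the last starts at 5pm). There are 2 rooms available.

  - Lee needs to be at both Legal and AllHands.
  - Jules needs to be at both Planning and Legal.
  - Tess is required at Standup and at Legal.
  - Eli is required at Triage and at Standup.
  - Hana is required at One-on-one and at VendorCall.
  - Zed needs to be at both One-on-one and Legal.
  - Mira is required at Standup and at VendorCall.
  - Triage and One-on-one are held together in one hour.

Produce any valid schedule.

AllHands in 2pm, VendorCall in 12pm, Triage in 10am, Legal in 1pm, One-on-one in 10am, Standup in 11am, Planning in 12pm, Sync in 11am

Checking: Standup(11am) != VendorCall(12pm); One-on-one(10am) != Legal(1pm); Standup(11am) != Legal(1pm); Legal(1pm) != AllHands(2pm); One-on-one(10am) != VendorCall(12pm); Triage(10am) != Standup(11am); Planning(12pm) != Legal(1pm); Triage = One-on-one = 10am; max 2 per hour (cap 2).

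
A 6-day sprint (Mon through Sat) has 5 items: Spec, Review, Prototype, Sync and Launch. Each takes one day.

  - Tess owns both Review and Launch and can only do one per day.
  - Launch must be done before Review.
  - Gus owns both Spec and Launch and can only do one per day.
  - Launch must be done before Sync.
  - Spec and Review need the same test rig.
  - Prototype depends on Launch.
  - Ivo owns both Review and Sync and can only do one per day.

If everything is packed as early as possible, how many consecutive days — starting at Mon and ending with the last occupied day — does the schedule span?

3

The precedence chain requires at least 2 distinct days.
Could 2 days be enough, i.e. nothing placed later than Tue? No: Prototype must come after Launch (at Mon or later) → {Tue}; Launch must come before Prototype (at Tue or earlier) → {Mon}; Sync must come after Launch (at Mon or later) → {Tue}; Review must come after Launch (at Mon or later) → {Tue}; Sync can't share with Review (Tue) → nothing is left.
So 2 days is not enough.
3 works (last occupied day: Wed): for example Review=Tue, Prototype=Tue, Spec=Wed, Launch=Mon, Sync=Wed.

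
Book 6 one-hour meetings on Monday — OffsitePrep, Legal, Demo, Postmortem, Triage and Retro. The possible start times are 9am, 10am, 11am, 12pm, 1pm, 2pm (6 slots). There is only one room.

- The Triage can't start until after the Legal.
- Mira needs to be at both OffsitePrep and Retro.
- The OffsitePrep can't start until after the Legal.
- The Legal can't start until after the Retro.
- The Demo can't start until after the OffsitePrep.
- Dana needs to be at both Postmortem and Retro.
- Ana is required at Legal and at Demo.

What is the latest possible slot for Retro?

Downstream work caps Retro at 11am.
Retro at 10am is achievable: Retro=10am; Postmortem=9am; Triage=2pm; Legal=11am; OffsitePrep=12pm; Demo=1pm.
Nothing later works — the conflict and capacity constraints rule out every slot after 10am.

10am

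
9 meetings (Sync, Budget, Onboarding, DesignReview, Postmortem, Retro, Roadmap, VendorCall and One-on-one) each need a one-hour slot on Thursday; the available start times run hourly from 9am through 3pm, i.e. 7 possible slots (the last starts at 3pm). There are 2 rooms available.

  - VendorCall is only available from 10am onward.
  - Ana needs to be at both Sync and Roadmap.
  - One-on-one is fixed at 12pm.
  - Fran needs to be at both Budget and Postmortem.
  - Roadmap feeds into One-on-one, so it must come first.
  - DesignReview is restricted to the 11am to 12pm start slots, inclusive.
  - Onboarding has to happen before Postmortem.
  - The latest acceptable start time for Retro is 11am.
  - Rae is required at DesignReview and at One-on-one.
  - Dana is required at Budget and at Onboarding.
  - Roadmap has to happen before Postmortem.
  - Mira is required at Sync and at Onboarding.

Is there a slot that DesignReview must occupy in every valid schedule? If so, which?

11am

DesignReview's window is 11am–12pm.
One-on-one is fixed at 12pm, and DesignReview can't share a slot with One-on-one.
So DesignReview must be 11am.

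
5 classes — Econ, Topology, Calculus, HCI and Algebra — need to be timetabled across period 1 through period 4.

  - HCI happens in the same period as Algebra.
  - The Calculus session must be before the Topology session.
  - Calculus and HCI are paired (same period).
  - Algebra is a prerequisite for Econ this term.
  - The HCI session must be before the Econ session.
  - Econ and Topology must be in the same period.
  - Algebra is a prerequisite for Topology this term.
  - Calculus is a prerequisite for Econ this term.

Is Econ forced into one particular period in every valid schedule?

Econ can be period 2 (e.g. Econ=period 2; Calculus=period 1; HCI=period 1; Topology=period 2; Algebra=period 1) or period 3 (e.g. Econ=period 3; Calculus=period 1; HCI=period 1; Algebra=period 1; Topology=period 3).

No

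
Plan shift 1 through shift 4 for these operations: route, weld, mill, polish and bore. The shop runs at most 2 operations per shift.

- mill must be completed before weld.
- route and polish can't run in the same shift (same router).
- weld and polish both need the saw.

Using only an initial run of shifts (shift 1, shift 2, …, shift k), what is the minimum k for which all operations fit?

The precedence chain requires at least 2 distinct shifts.
With at most 2 per shift and 5 operations, at least 3 shifts are needed.
3 works (last occupied shift: shift 3): for example weld -> shift 2, polish -> shift 3, bore -> shift 2, route -> shift 1, mill -> shift 1.

3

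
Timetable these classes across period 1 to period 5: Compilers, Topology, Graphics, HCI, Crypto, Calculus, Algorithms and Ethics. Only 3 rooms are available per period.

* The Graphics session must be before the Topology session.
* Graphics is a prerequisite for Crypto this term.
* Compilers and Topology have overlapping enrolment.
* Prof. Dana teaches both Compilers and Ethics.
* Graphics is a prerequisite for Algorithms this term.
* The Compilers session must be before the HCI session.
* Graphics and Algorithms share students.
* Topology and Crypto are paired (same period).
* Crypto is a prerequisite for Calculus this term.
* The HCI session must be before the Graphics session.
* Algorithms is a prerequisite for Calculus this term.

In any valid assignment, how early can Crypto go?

Precedence pushes Crypto to at least period 4; downstream work caps Crypto at period 4.
Crypto at period 4 is achievable: Calculus in period 5; Graphics in period 3; Compilers in period 1; Ethics in period 2; Algorithms in period 4; Topology in period 4; HCI in period 2; Crypto in period 4.

period 4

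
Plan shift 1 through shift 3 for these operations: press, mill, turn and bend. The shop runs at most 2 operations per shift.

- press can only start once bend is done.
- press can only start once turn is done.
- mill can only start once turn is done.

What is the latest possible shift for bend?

Downstream work caps bend at shift 2.
bend at shift 2 is achievable: turn -> shift 1, mill -> shift 2, press -> shift 3, bend -> shift 2.

shift 2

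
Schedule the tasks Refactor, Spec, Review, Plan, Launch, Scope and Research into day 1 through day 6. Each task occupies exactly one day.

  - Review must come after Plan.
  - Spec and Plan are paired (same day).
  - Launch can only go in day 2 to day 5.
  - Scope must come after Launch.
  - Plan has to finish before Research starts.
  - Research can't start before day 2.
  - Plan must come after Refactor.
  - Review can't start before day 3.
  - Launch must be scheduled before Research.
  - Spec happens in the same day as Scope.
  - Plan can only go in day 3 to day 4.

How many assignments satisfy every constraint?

Splitting on Refactor: it can be day 1 (17), day 2 (17), day 3 (8). Listing each branch's schedules as (Spec, Review, Plan, Launch, Scope, Research) by day number:
Refactor=day 1: (3,4,3,2,3,4) (3,4,3,2,3,5) (3,4,3,2,3,6) (3,5,3,2,3,4) (3,5,3,2,3,5) (3,5,3,2,3,6) (3,6,3,2,3,4) (3,6,3,2,3,5) (3,6,3,2,3,6) (4,5,4,2,4,5) (4,5,4,2,4,6) (4,5,4,3,4,5) (4,5,4,3,4,6) (4,6,4,2,4,5) (4,6,4,2,4,6) (4,6,4,3,4,5) (4,6,4,3,4,6) — 17.
Refactor=day 2: (3,4,3,2,3,4) (3,4,3,2,3,5) (3,4,3,2,3,6) (3,5,3,2,3,4) (3,5,3,2,3,5) (3,5,3,2,3,6) (3,6,3,2,3,4) (3,6,3,2,3,5) (3,6,3,2,3,6) (4,5,4,2,4,5) (4,5,4,2,4,6) (4,5,4,3,4,5) (4,5,4,3,4,6) (4,6,4,2,4,5) (4,6,4,2,4,6) (4,6,4,3,4,5) (4,6,4,3,4,6) — 17.
Refactor=day 3: (4,5,4,2,4,5) (4,5,4,2,4,6) (4,5,4,3,4,5) (4,5,4,3,4,6) (4,6,4,2,4,5) (4,6,4,2,4,6) (4,6,4,3,4,5) (4,6,4,3,4,6) — 8.
Summing: 17 + 17 + 8 = 42.

42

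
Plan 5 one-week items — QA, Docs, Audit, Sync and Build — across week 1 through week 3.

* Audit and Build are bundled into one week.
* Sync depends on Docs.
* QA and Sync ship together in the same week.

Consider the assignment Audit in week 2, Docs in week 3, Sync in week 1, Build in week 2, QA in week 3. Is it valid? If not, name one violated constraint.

Invalid. Sync depends on Docs.

Sync depends on Docs — violated.
Audit and Build are bundled into one week — holds.
QA and Sync ship together in the same week — violated.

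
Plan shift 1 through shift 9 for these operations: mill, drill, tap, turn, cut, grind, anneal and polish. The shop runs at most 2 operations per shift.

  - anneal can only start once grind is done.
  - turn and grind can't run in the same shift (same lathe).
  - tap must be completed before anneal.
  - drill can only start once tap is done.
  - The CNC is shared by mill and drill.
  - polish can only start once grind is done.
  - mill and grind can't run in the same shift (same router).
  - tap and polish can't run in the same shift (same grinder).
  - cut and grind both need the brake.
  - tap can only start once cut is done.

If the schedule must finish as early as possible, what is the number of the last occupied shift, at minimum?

The precedence chain requires at least 3 distinct shifts.
With at most 2 per shift and 8 operations, at least 4 shifts are needed.
4 works (last occupied shift: shift 4): for example mill in shift 1, tap in shift 2, turn in shift 4, grind in shift 2, cut in shift 1, drill in shift 3, polish in shift 4, anneal in shift 3.

shift 4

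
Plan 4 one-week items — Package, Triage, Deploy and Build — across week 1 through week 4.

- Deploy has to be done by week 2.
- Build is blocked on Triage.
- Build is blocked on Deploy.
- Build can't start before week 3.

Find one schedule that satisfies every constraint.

Deploy in week 1, Package in week 1, Triage in week 1, Build in week 3

Checking: Deploy(week 1) before Build(week 3); Triage(week 1) before Build(week 3); Build=week 3 in [week 3,week 4]; Deploy=week 1 in [week 1,week 2].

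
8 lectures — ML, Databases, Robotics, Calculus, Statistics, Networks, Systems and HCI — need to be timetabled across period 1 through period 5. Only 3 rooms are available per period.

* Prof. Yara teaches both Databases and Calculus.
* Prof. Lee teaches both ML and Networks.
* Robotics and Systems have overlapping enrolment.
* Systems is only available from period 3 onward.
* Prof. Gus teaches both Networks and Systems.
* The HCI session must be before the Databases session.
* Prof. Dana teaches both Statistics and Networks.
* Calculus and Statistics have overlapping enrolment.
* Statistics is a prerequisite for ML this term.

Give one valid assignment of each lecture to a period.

Robotics in period 1, Databases in period 2, Systems in period 3, Calculus in period 3, Networks in period 4, Statistics in period 1, ML in period 2, HCI in period 1

Checking: Statistics(period 1) before ML(period 2); HCI(period 1) before Databases(period 2); Calculus(period 3) != Statistics(period 1); ML(period 2) != Networks(period 4); Databases(period 2) != Calculus(period 3); Statistics(period 1) != Networks(period 4); Robotics(period 1) != Systems(period 3); Networks(period 4) != Systems(period 3); Systems=period 3 in [period 3,period 5]; max 3 per period (cap 3).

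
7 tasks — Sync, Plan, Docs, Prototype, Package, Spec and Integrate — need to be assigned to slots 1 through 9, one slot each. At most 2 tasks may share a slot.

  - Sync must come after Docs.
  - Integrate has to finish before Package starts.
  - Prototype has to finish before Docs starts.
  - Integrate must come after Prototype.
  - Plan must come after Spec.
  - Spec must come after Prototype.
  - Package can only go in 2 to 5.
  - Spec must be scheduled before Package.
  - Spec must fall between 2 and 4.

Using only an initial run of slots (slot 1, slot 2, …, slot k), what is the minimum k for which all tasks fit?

4

The precedence chain requires at least 3 distinct slots.
With at most 2 per slot and 7 tasks, at least 4 slots are needed.
4 works (last occupied slot: 4): for example Spec in 2, Docs in 3, Integrate in 2, Package in 3, Sync in 4, Plan in 4, Prototype in 1.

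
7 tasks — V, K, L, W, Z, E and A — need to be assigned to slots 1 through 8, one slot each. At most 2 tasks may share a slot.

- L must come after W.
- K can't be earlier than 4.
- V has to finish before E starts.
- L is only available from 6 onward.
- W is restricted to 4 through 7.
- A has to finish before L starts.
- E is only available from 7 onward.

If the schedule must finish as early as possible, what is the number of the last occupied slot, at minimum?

slot 7

The precedence chain requires at least 2 distinct slots.
With at most 2 per slot and 7 tasks, at least 4 slots are needed.
E can't be placed before 7, so the schedule must run through at least slot 7.
7 works (last occupied slot: 7): for example L -> 6; Z -> 2; V -> 1; W -> 4; A -> 1; K -> 4; E -> 7.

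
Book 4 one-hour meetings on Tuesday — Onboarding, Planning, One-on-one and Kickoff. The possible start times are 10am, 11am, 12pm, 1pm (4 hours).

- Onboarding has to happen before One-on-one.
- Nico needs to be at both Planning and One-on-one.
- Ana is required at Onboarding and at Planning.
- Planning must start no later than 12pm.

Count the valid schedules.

Splitting on Onboarding: it can be 10am (16), 11am (12), 12pm (8). Listing each branch's schedules as (Planning, One-on-one, Kickoff):
Onboarding=10am: (11am,12pm,10am) (11am,12pm,11am) (11am,12pm,12pm) (11am,12pm,1pm) (11am,1pm,10am) (11am,1pm,11am) (11am,1pm,12pm) (11am,1pm,1pm) (12pm,11am,10am) (12pm,11am,11am) (12pm,11am,12pm) (12pm,11am,1pm) (12pm,1pm,10am) (12pm,1pm,11am) (12pm,1pm,12pm) (12pm,1pm,1pm) — 16.
Onboarding=11am: (10am,12pm,10am) (10am,12pm,11am) (10am,12pm,12pm) (10am,12pm,1pm) (10am,1pm,10am) (10am,1pm,11am) (10am,1pm,12pm) (10am,1pm,1pm) (12pm,1pm,10am) (12pm,1pm,11am) (12pm,1pm,12pm) (12pm,1pm,1pm) — 12.
Onboarding=12pm: (10am,1pm,10am) (10am,1pm,11am) (10am,1pm,12pm) (10am,1pm,1pm) (11am,1pm,10am) (11am,1pm,11am) (11am,1pm,12pm) (11am,1pm,1pm) — 8.
Summing: 16 + 12 + 8 = 36.

36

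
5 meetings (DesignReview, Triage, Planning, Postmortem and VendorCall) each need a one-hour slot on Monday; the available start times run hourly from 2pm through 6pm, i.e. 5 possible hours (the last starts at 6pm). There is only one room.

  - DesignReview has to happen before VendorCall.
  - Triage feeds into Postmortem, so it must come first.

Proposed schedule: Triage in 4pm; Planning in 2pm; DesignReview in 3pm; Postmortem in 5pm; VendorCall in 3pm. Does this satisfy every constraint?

No. There is only one room is not satisfied.

There is only one room — violated.
DesignReview has to happen before VendorCall — violated.
Triage feeds into Postmortem, so it must come first — holds.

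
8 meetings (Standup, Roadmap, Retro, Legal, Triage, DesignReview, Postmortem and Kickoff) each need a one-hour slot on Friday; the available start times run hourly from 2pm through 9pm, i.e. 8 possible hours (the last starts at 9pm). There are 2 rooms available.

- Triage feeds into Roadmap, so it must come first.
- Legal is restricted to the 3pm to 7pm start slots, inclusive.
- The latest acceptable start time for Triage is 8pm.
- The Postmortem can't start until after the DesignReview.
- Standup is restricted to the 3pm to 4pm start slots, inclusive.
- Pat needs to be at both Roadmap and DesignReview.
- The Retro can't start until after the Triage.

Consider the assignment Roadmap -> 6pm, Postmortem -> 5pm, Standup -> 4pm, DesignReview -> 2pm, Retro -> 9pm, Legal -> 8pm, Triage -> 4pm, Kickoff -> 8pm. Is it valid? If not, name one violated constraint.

Invalid. Legal is restricted to the 3pm to 7pm start slots, inclusive.

Legal is restricted to the 3pm to 7pm start slots, inclusive — violated.
Standup is restricted to the 3pm to 4pm start slots, inclusive — holds.
The Postmortem can't start until after the DesignReview — holds.
The latest acceptable start time for Triage is 8pm — holds.
The Retro can't start until after the Triage — holds.
Pat needs to be at both Roadmap and DesignReview — holds.
There are 2 rooms available — holds.
Triage feeds into Roadmap, so it must come first — holds.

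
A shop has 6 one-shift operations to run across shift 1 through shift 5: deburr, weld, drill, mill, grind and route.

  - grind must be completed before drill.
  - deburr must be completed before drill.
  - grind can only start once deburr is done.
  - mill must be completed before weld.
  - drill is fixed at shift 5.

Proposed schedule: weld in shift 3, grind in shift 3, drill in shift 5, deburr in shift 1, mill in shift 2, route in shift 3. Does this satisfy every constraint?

grind must be completed before drill — holds.
drill is fixed at shift 5 — holds.
mill must be completed before weld — holds.
deburr must be completed before drill — holds.
grind can only start once deburr is done — holds.

Valid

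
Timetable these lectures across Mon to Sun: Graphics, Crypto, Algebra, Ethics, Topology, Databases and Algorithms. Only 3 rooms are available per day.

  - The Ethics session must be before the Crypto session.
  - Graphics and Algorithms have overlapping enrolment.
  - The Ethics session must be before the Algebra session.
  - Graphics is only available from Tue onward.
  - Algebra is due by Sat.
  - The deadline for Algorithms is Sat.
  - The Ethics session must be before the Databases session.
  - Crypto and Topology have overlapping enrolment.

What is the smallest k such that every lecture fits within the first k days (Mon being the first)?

3

The precedence chain requires at least 2 distinct days.
With at most 3 per day and 7 lectures, at least 3 days are needed.
3 works (last occupied day: Wed): for example Algebra=Tue, Graphics=Tue, Algorithms=Mon, Databases=Wed, Ethics=Mon, Topology=Mon, Crypto=Tue.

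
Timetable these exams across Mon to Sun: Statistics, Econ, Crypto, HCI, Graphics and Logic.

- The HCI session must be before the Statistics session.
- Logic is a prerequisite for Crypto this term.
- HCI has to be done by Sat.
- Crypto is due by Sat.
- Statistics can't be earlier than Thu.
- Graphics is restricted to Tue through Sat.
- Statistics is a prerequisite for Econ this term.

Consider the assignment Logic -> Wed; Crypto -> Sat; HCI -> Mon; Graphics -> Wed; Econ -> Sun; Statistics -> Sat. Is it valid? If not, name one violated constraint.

Valid

Statistics can't be earlier than Thu — holds.
The HCI session must be before the Statistics session — holds.
Statistics is a prerequisite for Econ this term — holds.
Graphics is restricted to Tue through Sat — holds.
Logic is a prerequisite for Crypto this term — holds.
HCI has to be done by Sat — holds.
Crypto is due by Sat — holds.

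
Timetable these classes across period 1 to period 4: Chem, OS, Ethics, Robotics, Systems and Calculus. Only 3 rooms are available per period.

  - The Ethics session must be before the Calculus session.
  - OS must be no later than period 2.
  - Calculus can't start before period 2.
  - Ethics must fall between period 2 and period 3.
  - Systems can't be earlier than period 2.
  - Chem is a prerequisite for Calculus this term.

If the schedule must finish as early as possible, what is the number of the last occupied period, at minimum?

3

The precedence chain requires at least 2 distinct periods.
With at most 3 per period and 6 classes, at least 2 periods are needed.
Propagating the time windows through the other constraints, Calculus can't land before period 3, so the schedule must run through at least period 3.
3 works (last occupied period: period 3): for example OS=period 1, Ethics=period 2, Robotics=period 1, Calculus=period 3, Chem=period 1, Systems=period 2.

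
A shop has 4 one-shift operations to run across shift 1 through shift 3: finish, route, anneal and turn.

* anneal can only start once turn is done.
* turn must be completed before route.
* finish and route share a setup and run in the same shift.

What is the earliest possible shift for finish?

shift 2

Finish must be in the same shift as route, which can't be before shift 2, so finish is at least shift 2.
finish at shift 2 is achievable: finish -> shift 2, anneal -> shift 2, route -> shift 2, turn -> shift 1.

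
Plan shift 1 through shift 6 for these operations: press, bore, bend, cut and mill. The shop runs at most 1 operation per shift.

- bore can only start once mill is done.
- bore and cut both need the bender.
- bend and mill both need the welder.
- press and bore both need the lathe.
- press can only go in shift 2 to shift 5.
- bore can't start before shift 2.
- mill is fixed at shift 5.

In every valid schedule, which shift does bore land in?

shift 6

Bore is available from shift 2; precedence pushes bore to at least shift 6.
So bore is pinned to shift 6.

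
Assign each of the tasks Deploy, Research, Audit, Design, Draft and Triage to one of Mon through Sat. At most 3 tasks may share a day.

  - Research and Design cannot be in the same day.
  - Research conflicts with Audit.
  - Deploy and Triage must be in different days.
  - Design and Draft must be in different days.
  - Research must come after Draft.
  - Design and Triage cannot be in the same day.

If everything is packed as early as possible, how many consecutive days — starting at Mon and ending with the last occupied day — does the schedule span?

3 days

The precedence chain requires at least 2 distinct days.
With at most 3 per day and 6 tasks, at least 2 days are needed.
Could 2 days be enough, i.e. nothing placed later than Tue? No: Research must come after Draft (at Mon or later) → {Tue}; Draft must come before Research (at Tue or earlier) → {Mon}; Design can't share with Draft (Mon) → {Tue}; Design can't share with Research (Tue) → nothing is left.
So 2 days is not enough.
3 works (last occupied day: Wed): for example Research=Tue; Audit=Mon; Deploy=Mon; Draft=Mon; Design=Wed; Triage=Tue.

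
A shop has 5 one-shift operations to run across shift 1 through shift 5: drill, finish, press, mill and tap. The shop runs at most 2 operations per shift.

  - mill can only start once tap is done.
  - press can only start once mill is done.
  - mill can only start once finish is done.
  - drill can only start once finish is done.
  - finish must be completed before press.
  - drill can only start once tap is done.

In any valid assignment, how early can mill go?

Precedence pushes mill to at least shift 2; downstream work caps mill at shift 4.
mill at shift 2 is achievable: tap=shift 1; drill=shift 2; mill=shift 2; press=shift 3; finish=shift 1.

shift 2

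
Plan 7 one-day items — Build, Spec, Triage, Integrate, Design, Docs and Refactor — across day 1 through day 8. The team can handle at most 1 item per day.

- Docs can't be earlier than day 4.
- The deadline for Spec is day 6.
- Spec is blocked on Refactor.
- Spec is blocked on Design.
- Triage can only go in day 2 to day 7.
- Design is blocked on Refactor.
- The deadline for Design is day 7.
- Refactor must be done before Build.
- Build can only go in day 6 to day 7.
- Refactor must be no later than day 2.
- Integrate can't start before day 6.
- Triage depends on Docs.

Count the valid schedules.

23

Splitting on Build: it can be day 6 (10), day 7 (13). Listing each branch's schedules as (Spec, Triage, Integrate, Design, Docs, Refactor) by day number:
Build=day 6: (3,5,7,2,4,1) (3,5,8,2,4,1) (3,7,8,2,4,1) (3,7,8,2,5,1) (4,7,8,2,5,1) (4,7,8,3,5,1) (4,7,8,3,5,2) (5,7,8,2,4,1) (5,7,8,3,4,1) (5,7,8,3,4,2) — 10.
Build=day 7: (3,5,6,2,4,1) (3,5,8,2,4,1) (3,6,8,2,4,1) (3,6,8,2,5,1) (4,6,8,2,5,1) (4,6,8,3,5,1) (4,6,8,3,5,2) (5,6,8,2,4,1) (5,6,8,3,4,1) (5,6,8,3,4,2) (6,5,8,2,4,1) (6,5,8,3,4,1) (6,5,8,3,4,2) — 13.
Summing: 10 + 13 = 23.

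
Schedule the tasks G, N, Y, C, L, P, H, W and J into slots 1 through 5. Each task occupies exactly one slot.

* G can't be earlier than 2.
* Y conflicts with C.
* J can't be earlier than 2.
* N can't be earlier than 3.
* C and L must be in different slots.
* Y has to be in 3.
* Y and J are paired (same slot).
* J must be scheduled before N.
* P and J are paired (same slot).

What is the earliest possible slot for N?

N is available from 3; precedence pushes N to at least 4.
N at 4 is achievable: Y=3; H=1; N=4; C=1; L=2; G=2; J=3; W=1; P=3.

4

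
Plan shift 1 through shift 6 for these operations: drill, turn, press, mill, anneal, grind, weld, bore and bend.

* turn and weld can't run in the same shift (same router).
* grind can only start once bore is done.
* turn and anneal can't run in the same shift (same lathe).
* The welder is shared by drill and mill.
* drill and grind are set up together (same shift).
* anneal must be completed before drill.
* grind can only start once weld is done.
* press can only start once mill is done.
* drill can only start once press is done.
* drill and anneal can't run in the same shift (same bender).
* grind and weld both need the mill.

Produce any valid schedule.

weld in shift 1, mill in shift 1, grind in shift 3, bore in shift 1, anneal in shift 1, drill in shift 3, turn in shift 2, bend in shift 1, press in shift 2

Checking: press(shift 2) before drill(shift 3); mill(shift 1) before press(shift 2); weld(shift 1) before grind(shift 3); bore(shift 1) before grind(shift 3); anneal(shift 1) before drill(shift 3); turn(shift 2) != anneal(shift 1); grind(shift 3) != weld(shift 1); turn(shift 2) != weld(shift 1); drill(shift 3) != mill(shift 1); drill(shift 3) != anneal(shift 1); drill = grind = shift 3.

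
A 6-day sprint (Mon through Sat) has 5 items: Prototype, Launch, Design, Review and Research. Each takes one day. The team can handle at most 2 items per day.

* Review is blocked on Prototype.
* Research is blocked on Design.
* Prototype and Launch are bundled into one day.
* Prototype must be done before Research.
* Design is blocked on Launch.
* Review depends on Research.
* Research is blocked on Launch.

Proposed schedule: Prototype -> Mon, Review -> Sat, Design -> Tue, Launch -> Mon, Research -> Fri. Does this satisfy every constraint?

Valid

Design is blocked on Launch — holds.
Research is blocked on Design — holds.
Review depends on Research — holds.
Research is blocked on Launch — holds.
Prototype and Launch are bundled into one day — holds.
Prototype must be done before Research — holds.
Review is blocked on Prototype — holds.
The team can handle at most 2 items per day — holds.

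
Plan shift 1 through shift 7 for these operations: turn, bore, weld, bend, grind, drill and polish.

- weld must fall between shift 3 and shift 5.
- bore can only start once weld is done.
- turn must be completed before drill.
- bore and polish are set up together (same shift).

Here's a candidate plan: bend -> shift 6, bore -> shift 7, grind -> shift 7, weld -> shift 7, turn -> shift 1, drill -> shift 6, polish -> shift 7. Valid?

No. weld must fall between shift 3 and shift 5 is not satisfied.

bore can only start once weld is done — violated.
weld must fall between shift 3 and shift 5 — violated.
turn must be completed before drill — holds.
bore and polish are set up together (same shift) — holds.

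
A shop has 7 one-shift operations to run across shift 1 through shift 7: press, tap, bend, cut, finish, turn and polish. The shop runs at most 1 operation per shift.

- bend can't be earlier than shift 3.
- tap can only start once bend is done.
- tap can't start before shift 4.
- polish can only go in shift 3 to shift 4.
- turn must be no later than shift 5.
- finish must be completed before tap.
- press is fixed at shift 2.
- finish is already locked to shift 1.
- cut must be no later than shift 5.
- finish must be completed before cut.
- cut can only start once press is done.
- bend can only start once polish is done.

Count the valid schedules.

Enumerating: turn -> shift 5; finish -> shift 1; press -> shift 2; tap -> shift 7; bend -> shift 6; polish -> shift 3; cut -> shift 4 | polish in shift 3; bend in shift 6; tap in shift 7; finish in shift 1; turn in shift 4; press in shift 2; cut in shift 5 | bend -> shift 6; press -> shift 2; polish -> shift 4; cut -> shift 3; turn -> shift 5; finish -> shift 1; tap -> shift 7 | turn in shift 3, polish in shift 4, tap in shift 7, press in shift 2, bend in shift 6, cut in shift 5, finish in shift 1.

4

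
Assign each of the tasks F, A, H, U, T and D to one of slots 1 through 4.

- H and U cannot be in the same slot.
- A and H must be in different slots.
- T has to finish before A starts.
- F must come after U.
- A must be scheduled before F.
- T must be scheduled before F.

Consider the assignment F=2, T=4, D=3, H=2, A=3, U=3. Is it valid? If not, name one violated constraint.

A must be scheduled before F — violated.
T has to finish before A starts — violated.
T must be scheduled before F — violated.
A and H must be in different slots — holds.
F must come after U — violated.
H and U cannot be in the same slot — holds.

No. T must be scheduled before F is not satisfied.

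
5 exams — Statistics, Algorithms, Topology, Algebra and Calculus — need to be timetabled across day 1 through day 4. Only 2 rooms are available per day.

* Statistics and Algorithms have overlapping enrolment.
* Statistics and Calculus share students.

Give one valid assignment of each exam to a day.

Algorithms=day 2, Topology=day 1, Calculus=day 3, Algebra=day 2, Statistics=day 1

Checking: Statistics(day 1) != Algorithms(day 2); Statistics(day 1) != Calculus(day 3); max 2 per day (cap 2).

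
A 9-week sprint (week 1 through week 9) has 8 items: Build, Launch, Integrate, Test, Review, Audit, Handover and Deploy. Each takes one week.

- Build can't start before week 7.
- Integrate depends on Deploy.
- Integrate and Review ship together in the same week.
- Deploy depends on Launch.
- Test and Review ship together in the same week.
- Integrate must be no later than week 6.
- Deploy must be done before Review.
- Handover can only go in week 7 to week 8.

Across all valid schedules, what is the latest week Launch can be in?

week 4

Downstream work caps Launch at week 4.
Launch at week 4 is achievable: Handover=week 7; Deploy=week 5; Audit=week 1; Launch=week 4; Integrate=week 6; Review=week 6; Build=week 7; Test=week 6.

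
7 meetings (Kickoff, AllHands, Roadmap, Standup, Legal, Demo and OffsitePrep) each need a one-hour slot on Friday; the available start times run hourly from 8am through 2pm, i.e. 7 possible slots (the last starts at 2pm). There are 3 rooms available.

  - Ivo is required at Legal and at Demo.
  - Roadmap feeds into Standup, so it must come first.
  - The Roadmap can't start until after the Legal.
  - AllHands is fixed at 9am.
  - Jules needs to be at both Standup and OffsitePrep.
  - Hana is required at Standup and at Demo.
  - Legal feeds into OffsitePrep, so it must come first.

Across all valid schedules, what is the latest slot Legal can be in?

Downstream work caps Legal at 12pm.
Legal at 12pm is achievable: OffsitePrep in 1pm; Roadmap in 1pm; Demo in 8am; AllHands in 9am; Standup in 2pm; Legal in 12pm; Kickoff in 8am.

12pm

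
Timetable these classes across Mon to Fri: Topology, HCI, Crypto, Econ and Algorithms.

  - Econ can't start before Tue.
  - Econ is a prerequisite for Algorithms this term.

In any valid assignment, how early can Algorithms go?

Precedence pushes Algorithms to at least Wed.
Algorithms at Wed is achievable: Topology=Mon; Crypto=Mon; Econ=Tue; Algorithms=Wed; HCI=Mon.

Wed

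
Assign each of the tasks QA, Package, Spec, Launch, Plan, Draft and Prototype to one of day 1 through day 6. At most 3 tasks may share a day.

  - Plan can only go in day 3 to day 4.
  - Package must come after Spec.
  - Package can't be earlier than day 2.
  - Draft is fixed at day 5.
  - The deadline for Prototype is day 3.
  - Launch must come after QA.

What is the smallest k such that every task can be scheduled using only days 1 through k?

The precedence chain requires at least 2 distinct days.
With at most 3 per day and 7 tasks, at least 3 days are needed.
Draft can't be placed before day 5, so the schedule must run through at least day 5.
5 works (last occupied day: day 5): for example QA=day 1; Plan=day 3; Draft=day 5; Prototype=day 1; Package=day 2; Spec=day 1; Launch=day 2.

5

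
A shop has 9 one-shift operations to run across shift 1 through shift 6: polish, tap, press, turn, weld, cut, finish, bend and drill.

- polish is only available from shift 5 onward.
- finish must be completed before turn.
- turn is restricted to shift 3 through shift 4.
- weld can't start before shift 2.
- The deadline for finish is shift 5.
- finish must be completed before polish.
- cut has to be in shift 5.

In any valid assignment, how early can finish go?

Finish's own window allows nothing later than shift 5; downstream work caps finish at shift 3.
finish at shift 1 is achievable: cut=shift 5, turn=shift 3, weld=shift 2, finish=shift 1, polish=shift 5, bend=shift 1, press=shift 1, tap=shift 1, drill=shift 1.

shift 1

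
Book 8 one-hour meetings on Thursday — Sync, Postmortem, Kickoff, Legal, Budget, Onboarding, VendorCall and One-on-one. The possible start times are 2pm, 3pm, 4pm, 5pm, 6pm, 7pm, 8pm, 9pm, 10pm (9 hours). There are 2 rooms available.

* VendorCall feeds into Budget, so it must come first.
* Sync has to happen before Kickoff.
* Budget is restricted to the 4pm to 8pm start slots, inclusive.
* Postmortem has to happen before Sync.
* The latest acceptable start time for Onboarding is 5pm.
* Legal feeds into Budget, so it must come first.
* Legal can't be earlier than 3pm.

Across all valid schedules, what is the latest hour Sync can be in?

9pm

Precedence pushes Sync to at least 3pm; downstream work caps Sync at 9pm.
Sync at 9pm is achievable: Sync -> 9pm, Kickoff -> 10pm, VendorCall -> 3pm, Onboarding -> 2pm, Legal -> 3pm, Budget -> 4pm, One-on-one -> 4pm, Postmortem -> 2pm.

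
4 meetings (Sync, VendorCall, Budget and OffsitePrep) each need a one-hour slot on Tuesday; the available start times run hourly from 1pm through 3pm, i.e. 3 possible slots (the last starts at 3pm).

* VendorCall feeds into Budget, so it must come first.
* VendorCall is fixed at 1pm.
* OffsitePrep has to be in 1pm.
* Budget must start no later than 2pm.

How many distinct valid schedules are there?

Enumerating: OffsitePrep in 1pm, Sync in 1pm, Budget in 2pm, VendorCall in 1pm | VendorCall=1pm, Sync=2pm, OffsitePrep=1pm, Budget=2pm | OffsitePrep in 1pm, Sync in 3pm, VendorCall in 1pm, Budget in 2pm.

3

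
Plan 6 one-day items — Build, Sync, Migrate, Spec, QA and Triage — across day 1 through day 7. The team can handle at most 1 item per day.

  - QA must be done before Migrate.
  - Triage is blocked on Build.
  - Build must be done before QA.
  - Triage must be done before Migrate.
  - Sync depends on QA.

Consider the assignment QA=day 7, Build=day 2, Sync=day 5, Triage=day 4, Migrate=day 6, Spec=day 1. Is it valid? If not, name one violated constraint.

Invalid. Sync depends on QA.

The team can handle at most 1 item per day — holds.
Sync depends on QA — violated.
Build must be done before QA — holds.
Triage is blocked on Build — holds.
QA must be done before Migrate — violated.
Triage must be done before Migrate — holds.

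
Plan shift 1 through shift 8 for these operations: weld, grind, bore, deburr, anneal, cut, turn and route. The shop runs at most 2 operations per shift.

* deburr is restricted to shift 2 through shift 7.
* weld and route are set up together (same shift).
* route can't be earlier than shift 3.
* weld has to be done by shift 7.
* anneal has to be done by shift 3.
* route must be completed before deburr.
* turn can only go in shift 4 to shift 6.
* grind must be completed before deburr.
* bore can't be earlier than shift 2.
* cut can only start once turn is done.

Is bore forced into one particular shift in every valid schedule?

bore can be shift 2 (e.g. weld in shift 3; cut in shift 5; grind in shift 1; turn in shift 4; anneal in shift 1; bore in shift 2; deburr in shift 4; route in shift 3) or shift 3 (e.g. cut in shift 6, deburr in shift 6, anneal in shift 1, weld in shift 5, route in shift 5, bore in shift 3, turn in shift 4, grind in shift 1).

No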